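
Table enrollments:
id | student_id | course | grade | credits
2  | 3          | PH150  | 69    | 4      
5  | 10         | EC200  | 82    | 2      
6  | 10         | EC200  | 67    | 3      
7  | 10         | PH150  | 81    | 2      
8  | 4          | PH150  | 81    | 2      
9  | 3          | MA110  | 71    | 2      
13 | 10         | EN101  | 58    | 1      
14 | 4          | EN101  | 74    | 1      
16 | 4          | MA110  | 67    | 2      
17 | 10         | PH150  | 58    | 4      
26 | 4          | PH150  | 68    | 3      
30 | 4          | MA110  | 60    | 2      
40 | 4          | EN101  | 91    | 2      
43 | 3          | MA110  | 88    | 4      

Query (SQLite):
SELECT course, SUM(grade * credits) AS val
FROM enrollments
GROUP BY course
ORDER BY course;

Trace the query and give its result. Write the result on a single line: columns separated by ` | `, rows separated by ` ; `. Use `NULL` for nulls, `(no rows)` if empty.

EC200 | 365 ; EN101 | 314 ; MA110 | 748 ; PH150 | 1036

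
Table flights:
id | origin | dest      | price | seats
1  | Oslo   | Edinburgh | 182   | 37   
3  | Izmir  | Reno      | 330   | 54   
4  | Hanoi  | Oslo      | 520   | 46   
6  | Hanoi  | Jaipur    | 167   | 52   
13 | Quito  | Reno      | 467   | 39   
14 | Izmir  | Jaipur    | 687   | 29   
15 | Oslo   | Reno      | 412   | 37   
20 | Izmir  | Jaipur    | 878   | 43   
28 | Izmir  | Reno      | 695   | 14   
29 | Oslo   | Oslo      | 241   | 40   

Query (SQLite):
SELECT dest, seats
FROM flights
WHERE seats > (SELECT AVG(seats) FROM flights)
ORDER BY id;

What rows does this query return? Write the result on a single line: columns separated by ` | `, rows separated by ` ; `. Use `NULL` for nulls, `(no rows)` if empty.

Reno | 54 ; Oslo | 46 ; Jaipur | 52 ; Jaipur | 43 ; Oslo | 40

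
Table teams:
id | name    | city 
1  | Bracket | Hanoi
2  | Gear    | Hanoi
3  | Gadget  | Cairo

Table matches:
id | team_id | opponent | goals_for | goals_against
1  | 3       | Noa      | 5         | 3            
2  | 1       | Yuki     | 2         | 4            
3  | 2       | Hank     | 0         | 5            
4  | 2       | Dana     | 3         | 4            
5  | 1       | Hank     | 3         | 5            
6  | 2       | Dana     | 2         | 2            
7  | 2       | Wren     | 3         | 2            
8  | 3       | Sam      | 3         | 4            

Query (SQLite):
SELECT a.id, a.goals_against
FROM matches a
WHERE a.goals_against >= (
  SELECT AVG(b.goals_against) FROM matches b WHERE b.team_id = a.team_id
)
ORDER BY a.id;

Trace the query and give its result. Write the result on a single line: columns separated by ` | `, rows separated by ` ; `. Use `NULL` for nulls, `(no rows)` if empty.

For each matches row a, compute AVG(goals_against) over rows sharing a.team_id.
Keep row a if a.goals_against >= that per-group AVG.
  team_id=1: AVG(goals_against) = 4.5
  team_id=2: AVG(goals_against) = 3.25
  team_id=3: AVG(goals_against) = 3.5

3 | 5 ; 4 | 4 ; 5 | 5 ; 8 | 4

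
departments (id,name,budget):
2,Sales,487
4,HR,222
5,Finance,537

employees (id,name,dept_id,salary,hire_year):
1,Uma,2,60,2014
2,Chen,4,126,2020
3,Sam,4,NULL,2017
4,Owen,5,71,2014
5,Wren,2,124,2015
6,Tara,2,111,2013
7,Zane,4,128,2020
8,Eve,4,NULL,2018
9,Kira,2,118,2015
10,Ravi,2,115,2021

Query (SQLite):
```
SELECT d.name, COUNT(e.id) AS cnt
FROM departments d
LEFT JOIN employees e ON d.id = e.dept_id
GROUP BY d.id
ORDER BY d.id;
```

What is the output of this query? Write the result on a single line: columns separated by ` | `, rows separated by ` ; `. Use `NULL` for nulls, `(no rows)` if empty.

Sales | 5 ; HR | 4 ; Finance | 1

LEFT JOIN keeps every departments row; unmatched ones get NULL for employees columns.
Group by departments.id and compute COUNT(e.id). COUNT(col) of an all-NULL group is 0.
  2: ids {1, 5, 6, 9, 10} → COUNT(e.id)=5
  4: ids {2, 3, 7, 8} → COUNT(e.id)=4
  5: ids {4} → COUNT(e.id)=1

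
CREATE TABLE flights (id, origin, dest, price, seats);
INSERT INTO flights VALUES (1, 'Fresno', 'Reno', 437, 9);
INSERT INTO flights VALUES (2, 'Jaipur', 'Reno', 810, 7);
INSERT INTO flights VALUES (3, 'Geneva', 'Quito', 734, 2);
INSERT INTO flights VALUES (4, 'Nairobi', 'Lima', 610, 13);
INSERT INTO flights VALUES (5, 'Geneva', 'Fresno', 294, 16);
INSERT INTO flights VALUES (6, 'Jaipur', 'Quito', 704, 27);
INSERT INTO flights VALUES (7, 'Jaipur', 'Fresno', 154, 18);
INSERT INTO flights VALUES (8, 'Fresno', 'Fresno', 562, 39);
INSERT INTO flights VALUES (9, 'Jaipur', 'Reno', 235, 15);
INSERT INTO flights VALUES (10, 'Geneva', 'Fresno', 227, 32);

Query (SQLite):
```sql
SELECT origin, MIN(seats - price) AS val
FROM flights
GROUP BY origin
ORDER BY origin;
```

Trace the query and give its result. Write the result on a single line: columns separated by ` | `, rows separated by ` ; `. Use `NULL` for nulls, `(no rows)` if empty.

Fresno | -523 ; Geneva | -732 ; Jaipur | -803 ; Nairobi | -597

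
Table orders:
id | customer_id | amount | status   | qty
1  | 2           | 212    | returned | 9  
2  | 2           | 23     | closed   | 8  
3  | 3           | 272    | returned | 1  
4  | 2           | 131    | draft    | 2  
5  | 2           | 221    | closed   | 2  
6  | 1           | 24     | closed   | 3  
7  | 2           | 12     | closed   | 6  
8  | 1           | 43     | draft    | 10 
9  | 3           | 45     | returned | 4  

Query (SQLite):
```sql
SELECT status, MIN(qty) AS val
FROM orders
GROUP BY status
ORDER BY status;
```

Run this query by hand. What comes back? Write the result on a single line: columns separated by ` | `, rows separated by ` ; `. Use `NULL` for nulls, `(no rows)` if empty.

closed | 2 ; draft | 2 ; returned | 1

Partition orders by status; compute MIN(qty) within each group.
  closed: ids {2, 5, 6, 7} → MIN(qty)=2
  draft: ids {4, 8} → MIN(qty)=2
  returned: ids {1, 3, 9} → MIN(qty)=1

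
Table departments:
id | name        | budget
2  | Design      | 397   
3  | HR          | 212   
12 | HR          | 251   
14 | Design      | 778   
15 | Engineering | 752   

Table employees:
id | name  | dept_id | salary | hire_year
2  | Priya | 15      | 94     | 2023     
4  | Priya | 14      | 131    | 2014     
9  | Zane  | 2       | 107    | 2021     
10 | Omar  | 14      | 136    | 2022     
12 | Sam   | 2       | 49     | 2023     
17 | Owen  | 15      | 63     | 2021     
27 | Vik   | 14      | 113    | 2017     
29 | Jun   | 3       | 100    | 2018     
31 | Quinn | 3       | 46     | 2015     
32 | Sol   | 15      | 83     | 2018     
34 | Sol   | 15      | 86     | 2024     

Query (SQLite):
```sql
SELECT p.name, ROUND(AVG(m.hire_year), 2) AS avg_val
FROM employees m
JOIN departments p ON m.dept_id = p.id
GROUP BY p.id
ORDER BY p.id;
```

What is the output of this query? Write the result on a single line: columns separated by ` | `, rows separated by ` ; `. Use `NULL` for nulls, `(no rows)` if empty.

Join each employees row to its departments via dept_id.
Group joined rows by departments.id; compute ROUND(AVG(m.hire_year), 2) per group.
  2: ids {9, 12} → ROUND(AVG(m.hire_year), 2)=2022
  3: ids {29, 31} → ROUND(AVG(m.hire_year), 2)=2016.5
  14: ids {4, 10, 27} → ROUND(AVG(m.hire_year), 2)=2017.67
  15: ids {2, 17, 32, 34} → ROUND(AVG(m.hire_year), 2)=2021.5

Design | 2022 ; HR | 2016.5 ; Design | 2017.67 ; Engineering | 2021.5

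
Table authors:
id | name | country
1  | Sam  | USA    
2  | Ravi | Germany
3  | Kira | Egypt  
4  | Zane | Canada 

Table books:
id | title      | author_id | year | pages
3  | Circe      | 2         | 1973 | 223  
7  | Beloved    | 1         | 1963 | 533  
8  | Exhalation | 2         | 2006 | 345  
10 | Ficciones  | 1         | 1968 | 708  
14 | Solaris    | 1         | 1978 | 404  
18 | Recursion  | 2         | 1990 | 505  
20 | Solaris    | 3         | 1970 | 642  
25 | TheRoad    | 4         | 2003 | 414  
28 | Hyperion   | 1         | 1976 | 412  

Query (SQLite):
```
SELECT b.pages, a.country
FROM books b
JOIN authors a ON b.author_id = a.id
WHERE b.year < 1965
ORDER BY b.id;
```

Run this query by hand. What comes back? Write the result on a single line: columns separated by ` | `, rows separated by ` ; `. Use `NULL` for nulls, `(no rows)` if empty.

Each books row matches the authors row where author_id = authors.id.
Then keep rows with b.year < 1965.

533 | USA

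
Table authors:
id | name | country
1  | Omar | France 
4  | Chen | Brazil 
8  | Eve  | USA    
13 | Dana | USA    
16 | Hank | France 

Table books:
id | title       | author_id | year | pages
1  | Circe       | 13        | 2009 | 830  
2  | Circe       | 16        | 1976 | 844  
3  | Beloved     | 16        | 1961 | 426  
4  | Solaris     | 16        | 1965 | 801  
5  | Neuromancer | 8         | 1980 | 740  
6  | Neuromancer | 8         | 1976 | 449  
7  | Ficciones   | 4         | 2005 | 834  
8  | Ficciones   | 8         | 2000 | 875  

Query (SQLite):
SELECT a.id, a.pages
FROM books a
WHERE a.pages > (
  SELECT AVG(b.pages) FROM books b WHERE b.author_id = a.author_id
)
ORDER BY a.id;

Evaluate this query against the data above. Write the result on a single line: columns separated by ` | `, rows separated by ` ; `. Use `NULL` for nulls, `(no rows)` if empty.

2 | 844 ; 4 | 801 ; 5 | 740 ; 8 | 875

For each books row a, compute AVG(pages) over rows sharing a.author_id.
Keep row a if a.pages > that per-group AVG.
  author_id=4: AVG(pages) = 834.0
  author_id=8: AVG(pages) = 688.0
  author_id=13: AVG(pages) = 830.0
  author_id=16: AVG(pages) = 690.333333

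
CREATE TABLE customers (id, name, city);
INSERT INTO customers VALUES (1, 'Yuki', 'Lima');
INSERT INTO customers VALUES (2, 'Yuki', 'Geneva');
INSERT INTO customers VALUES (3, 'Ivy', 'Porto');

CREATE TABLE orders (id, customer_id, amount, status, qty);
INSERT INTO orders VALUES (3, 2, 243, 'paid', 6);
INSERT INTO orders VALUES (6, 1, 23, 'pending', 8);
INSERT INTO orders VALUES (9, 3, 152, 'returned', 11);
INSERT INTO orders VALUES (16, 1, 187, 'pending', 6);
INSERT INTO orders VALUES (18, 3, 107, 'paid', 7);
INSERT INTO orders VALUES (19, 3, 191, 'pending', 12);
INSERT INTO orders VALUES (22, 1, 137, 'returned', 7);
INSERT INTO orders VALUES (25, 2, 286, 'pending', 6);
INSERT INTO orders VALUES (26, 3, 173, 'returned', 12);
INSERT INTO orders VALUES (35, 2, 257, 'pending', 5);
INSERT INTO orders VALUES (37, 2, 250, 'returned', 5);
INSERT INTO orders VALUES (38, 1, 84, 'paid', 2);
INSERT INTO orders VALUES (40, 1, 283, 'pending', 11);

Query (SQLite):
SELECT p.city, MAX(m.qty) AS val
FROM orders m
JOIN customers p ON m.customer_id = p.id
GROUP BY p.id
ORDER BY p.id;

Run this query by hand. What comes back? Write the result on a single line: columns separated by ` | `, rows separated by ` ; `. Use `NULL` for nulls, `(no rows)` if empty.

Lima | 11 ; Geneva | 6 ; Porto | 12

Join each orders row to its customers via customer_id.
Group joined rows by customers.id; compute MAX(m.qty) per group.
  1: ids {6, 16, 22, 38, 40} → MAX(m.qty)=11
  2: ids {3, 25, 35, 37} → MAX(m.qty)=6
  3: ids {9, 18, 19, 26} → MAX(m.qty)=12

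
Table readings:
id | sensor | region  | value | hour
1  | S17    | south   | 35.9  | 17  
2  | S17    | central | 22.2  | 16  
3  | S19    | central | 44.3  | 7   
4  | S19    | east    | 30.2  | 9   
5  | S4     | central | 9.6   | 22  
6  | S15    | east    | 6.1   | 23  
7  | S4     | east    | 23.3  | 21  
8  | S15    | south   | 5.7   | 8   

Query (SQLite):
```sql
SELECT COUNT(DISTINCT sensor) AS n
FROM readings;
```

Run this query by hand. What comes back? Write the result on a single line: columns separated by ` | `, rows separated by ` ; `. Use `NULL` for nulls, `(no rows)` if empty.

4

Count distinct non-NULL sensor values.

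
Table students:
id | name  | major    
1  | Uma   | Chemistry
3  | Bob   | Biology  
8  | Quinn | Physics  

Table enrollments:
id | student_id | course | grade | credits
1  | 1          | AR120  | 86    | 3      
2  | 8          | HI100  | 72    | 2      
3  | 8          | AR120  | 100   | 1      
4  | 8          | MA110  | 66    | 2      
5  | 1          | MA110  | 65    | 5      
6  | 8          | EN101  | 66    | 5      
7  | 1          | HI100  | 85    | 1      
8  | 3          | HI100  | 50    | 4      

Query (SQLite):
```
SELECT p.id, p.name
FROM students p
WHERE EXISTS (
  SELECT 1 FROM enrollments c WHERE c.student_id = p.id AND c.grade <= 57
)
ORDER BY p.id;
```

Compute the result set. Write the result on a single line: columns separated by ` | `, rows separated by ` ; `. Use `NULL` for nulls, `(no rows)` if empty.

3 | Bob

For each students row, check whether any enrollments with matching student_id has grade <= 57.
Keep rows where that is true.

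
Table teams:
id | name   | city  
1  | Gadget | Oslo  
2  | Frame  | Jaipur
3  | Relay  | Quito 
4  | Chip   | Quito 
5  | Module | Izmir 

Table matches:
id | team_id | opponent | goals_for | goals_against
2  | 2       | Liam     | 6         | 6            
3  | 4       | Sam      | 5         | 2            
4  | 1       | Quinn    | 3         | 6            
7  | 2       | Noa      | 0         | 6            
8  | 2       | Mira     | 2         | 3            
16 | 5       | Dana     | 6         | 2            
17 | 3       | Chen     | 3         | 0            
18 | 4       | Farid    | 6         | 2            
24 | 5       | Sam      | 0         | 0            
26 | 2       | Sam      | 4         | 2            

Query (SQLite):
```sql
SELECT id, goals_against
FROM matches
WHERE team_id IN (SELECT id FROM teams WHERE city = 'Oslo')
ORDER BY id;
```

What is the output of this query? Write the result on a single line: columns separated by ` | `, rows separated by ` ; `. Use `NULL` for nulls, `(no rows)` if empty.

4 | 6

Inner query: teams.id where city = 'Oslo'.
Outer: keep matches rows whose team_id is in that set.
Inner query → {1}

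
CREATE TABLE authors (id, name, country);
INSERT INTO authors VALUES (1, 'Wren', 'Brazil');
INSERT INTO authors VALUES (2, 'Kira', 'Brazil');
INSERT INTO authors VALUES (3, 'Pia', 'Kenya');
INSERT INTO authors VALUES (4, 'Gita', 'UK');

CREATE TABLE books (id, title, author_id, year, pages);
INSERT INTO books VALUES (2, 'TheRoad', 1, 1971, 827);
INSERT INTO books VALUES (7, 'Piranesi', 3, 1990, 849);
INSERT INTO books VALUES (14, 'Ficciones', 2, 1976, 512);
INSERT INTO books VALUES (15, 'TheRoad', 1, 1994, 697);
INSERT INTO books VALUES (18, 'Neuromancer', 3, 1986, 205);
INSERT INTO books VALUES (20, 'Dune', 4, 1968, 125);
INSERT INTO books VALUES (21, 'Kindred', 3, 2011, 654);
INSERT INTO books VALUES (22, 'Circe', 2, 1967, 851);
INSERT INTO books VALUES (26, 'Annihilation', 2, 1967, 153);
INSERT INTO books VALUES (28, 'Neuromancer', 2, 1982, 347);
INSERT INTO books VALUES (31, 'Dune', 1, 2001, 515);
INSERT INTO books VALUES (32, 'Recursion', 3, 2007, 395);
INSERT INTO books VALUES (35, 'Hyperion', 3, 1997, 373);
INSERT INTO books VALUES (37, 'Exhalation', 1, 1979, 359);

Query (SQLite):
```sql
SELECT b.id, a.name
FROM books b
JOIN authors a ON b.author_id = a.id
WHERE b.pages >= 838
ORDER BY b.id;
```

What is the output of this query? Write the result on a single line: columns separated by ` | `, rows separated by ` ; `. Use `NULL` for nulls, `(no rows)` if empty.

Each books row matches the authors row where author_id = authors.id.
Then keep rows with b.pages >= 838.

7 | Pia ; 22 | Kira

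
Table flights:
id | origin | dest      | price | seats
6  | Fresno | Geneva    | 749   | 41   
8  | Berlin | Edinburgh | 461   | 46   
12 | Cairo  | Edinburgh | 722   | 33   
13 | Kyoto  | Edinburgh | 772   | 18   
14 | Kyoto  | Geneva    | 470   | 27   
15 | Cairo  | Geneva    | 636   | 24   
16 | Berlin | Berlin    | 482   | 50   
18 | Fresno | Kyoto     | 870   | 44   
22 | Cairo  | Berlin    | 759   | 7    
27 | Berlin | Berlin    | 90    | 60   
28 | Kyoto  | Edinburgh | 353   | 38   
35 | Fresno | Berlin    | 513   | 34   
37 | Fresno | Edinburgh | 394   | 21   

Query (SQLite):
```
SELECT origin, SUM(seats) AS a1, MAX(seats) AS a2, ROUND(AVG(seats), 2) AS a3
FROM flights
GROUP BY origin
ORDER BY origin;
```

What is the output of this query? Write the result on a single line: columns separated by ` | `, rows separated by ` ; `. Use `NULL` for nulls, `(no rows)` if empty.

Group flights by origin.
Per group compute: SUM(seats), MAX(seats), ROUND(AVG(seats), 2).
  Berlin: ids {8, 16, 27} → SUM(seats)=156, MAX(seats)=60, ROUND(AVG(seats), 2)=52
  Cairo: ids {12, 15, 22} → SUM(seats)=64, MAX(seats)=33, ROUND(AVG(seats), 2)=21.33
  Fresno: ids {6, 18, 35, 37} → SUM(seats)=140, MAX(seats)=44, ROUND(AVG(seats), 2)=35
  Kyoto: ids {13, 14, 28} → SUM(seats)=83, MAX(seats)=38, ROUND(AVG(seats), 2)=27.67

Berlin | 156 | 60 | 52 ; Cairo | 64 | 33 | 21.33 ; Fresno | 140 | 44 | 35 ; Kyoto | 83 | 38 | 27.67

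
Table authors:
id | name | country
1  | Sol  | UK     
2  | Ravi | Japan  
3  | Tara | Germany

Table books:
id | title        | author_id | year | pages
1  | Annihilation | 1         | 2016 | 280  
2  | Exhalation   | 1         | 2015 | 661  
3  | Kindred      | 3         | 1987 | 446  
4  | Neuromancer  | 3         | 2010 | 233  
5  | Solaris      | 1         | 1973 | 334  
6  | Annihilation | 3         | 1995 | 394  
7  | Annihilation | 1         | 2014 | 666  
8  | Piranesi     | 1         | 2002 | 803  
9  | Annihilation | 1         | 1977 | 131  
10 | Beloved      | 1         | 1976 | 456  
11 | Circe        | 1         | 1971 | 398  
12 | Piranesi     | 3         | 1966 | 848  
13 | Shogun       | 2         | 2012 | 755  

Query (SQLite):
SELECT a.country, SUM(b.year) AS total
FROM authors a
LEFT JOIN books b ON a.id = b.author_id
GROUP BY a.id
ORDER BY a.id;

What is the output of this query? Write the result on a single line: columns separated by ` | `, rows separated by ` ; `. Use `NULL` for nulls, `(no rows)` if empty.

LEFT JOIN keeps every authors row; unmatched ones get NULL for books columns.
Group by authors.id and compute SUM(b.year). SUM over an all-NULL group is NULL.
  1: ids {1, 2, 5, 7, 8, 9, 10, 11} → SUM(b.year)=15944
  2: ids {13} → SUM(b.year)=2012
  3: ids {3, 4, 6, 12} → SUM(b.year)=7958

UK | 15944 ; Japan | 2012 ; Germany | 7958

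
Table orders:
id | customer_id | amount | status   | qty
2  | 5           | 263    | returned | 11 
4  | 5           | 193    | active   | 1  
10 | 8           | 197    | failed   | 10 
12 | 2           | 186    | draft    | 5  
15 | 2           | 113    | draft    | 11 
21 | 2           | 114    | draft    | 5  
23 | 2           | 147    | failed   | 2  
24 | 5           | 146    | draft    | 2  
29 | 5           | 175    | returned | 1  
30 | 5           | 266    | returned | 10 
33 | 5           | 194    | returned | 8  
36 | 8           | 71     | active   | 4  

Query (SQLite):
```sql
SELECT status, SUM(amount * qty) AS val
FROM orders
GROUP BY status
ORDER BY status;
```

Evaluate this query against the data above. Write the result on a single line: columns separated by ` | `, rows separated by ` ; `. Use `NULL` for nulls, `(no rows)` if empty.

For each row compute amount * qty.
Group by status; take SUM of the expression per group.
  active: ids {4, 36} → SUM(amount * qty)=477
  draft: ids {12, 15, 21, 24} → SUM(amount * qty)=3035
  failed: ids {10, 23} → SUM(amount * qty)=2264
  returned: ids {2, 29, 30, 33} → SUM(amount * qty)=7280

active | 477 ; draft | 3035 ; failed | 2264 ; returned | 7280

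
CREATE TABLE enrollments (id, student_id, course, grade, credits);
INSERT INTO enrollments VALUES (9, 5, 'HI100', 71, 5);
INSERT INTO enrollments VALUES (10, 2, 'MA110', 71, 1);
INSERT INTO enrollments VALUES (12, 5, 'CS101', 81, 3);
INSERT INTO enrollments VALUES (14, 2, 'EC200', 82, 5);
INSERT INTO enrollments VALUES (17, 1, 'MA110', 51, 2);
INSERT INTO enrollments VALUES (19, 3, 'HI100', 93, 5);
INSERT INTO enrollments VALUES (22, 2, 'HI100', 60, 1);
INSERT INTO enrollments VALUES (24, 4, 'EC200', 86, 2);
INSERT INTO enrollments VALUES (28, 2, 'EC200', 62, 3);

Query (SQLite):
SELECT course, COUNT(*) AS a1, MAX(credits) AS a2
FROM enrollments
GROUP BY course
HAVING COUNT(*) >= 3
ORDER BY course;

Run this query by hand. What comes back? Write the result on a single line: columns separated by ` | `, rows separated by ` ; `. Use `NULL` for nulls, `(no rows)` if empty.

EC200 | 3 | 5 ; HI100 | 3 | 5

Group enrollments by course.
Per group compute: COUNT(*), MAX(credits).
HAVING: drop groups with fewer than 3 rows.
  CS101: ids {12} → COUNT(*)=1, MAX(credits)=3
  EC200: ids {14, 24, 28} → COUNT(*)=3, MAX(credits)=5
  HI100: ids {9, 19, 22} → COUNT(*)=3, MAX(credits)=5
  MA110: ids {10, 17} → COUNT(*)=2, MAX(credits)=2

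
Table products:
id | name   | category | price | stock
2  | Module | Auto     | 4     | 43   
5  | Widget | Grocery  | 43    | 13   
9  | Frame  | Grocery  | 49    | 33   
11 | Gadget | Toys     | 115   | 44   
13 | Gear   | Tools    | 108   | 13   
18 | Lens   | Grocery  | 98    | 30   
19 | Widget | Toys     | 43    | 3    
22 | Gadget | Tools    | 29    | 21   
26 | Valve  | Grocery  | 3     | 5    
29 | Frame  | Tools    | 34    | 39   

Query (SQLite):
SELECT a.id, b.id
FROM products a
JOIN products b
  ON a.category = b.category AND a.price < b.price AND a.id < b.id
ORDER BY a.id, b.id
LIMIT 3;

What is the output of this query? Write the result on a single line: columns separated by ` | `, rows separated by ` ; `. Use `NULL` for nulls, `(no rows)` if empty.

Pairs (a,b) with same category, a.price < b.price, a.id < b.id.
category groups: Auto:{2} Grocery:{5,9,18,26} Tools:{13,22,29} Toys:{11,19}
Ordered by (a.id, b.id); first 3.

5 | 9 ; 5 | 18 ; 9 | 18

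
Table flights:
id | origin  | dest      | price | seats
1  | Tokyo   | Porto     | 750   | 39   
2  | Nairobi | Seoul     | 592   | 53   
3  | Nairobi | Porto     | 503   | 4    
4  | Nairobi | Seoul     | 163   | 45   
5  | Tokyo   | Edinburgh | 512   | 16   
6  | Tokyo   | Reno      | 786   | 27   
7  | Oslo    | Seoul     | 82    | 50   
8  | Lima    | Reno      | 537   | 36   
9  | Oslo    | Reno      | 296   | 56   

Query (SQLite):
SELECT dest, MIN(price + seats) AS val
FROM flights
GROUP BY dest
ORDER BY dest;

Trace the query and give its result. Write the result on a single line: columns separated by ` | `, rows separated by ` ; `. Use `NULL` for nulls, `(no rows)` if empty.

For each row compute price + seats.
Group by dest; take MIN of the expression per group.
  Edinburgh: ids {5} → MIN(price + seats)=528
  Porto: ids {1, 3} → MIN(price + seats)=507
  Reno: ids {6, 8, 9} → MIN(price + seats)=352
  Seoul: ids {2, 4, 7} → MIN(price + seats)=132

Edinburgh | 528 ; Porto | 507 ; Reno | 352 ; Seoul | 132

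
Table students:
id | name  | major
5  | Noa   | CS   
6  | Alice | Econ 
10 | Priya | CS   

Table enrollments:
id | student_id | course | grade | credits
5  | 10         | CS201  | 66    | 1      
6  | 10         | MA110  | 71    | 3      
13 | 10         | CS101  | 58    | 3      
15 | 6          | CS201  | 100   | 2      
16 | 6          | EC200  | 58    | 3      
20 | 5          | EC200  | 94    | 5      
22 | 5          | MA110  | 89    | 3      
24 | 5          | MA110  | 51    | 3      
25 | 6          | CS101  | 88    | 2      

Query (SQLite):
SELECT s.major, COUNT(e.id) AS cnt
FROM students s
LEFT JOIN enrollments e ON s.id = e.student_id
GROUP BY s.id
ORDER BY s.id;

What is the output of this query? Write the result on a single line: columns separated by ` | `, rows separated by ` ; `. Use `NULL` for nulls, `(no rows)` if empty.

LEFT JOIN keeps every students row; unmatched ones get NULL for enrollments columns.
Group by students.id and compute COUNT(e.id). COUNT(col) of an all-NULL group is 0.
  5: ids {20, 22, 24} → COUNT(e.id)=3
  6: ids {15, 16, 25} → COUNT(e.id)=3
  10: ids {5, 6, 13} → COUNT(e.id)=3

CS | 3 ; Econ | 3 ; CS | 3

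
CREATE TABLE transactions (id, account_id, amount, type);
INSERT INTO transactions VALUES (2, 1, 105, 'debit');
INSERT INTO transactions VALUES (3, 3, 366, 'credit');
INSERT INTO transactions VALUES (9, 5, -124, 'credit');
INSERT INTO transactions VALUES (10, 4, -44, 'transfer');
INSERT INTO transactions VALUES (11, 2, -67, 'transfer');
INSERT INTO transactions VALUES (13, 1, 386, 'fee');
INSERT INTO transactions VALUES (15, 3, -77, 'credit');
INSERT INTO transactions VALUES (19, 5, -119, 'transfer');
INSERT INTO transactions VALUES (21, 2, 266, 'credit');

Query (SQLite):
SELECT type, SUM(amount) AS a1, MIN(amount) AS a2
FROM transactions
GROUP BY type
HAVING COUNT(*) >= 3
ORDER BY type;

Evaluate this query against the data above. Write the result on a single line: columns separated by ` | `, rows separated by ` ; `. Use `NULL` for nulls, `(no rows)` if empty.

credit | 431 | -124 ; transfer | -230 | -119

Group transactions by type.
Per group compute: SUM(amount), MIN(amount).
HAVING: drop groups with fewer than 3 rows.
  credit: ids {3, 9, 15, 21} → SUM(amount)=431, MIN(amount)=-124
  debit: ids {2} → SUM(amount)=105, MIN(amount)=105
  fee: ids {13} → SUM(amount)=386, MIN(amount)=386
  transfer: ids {10, 11, 19} → SUM(amount)=-230, MIN(amount)=-119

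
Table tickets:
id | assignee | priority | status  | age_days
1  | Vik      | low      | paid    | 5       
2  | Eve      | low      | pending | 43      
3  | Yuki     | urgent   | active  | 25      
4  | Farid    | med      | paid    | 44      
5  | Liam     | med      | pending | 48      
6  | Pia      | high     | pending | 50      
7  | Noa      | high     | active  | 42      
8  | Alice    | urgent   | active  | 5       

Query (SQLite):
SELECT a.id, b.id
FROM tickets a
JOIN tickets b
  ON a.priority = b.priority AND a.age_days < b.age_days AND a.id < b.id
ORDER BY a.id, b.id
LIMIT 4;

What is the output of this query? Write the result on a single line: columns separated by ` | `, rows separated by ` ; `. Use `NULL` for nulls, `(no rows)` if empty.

Pairs (a,b) with same priority, a.age_days < b.age_days, a.id < b.id.
priority groups: high:{6,7} low:{1,2} med:{4,5} urgent:{3,8}
Ordered by (a.id, b.id); first 4.

1 | 2 ; 4 | 5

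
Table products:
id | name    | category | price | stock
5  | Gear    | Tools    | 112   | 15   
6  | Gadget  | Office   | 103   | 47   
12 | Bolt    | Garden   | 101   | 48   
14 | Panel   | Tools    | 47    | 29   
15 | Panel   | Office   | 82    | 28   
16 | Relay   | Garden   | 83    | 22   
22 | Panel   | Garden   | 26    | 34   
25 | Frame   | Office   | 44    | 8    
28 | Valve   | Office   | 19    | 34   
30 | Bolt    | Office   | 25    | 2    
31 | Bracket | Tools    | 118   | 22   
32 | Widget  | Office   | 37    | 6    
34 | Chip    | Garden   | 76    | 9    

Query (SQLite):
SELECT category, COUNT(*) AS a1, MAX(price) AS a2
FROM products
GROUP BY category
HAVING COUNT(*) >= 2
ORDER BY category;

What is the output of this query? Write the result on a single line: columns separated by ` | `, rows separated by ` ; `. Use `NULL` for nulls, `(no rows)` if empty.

Garden | 4 | 101 ; Office | 6 | 103 ; Tools | 3 | 118

Group products by category.
Per group compute: COUNT(*), MAX(price).
HAVING: drop groups with fewer than 2 rows.
  Garden: ids {12, 16, 22, 34} → COUNT(*)=4, MAX(price)=101
  Office: ids {6, 15, 25, 28, 30, 32} → COUNT(*)=6, MAX(price)=103
  Tools: ids {5, 14, 31} → COUNT(*)=3, MAX(price)=118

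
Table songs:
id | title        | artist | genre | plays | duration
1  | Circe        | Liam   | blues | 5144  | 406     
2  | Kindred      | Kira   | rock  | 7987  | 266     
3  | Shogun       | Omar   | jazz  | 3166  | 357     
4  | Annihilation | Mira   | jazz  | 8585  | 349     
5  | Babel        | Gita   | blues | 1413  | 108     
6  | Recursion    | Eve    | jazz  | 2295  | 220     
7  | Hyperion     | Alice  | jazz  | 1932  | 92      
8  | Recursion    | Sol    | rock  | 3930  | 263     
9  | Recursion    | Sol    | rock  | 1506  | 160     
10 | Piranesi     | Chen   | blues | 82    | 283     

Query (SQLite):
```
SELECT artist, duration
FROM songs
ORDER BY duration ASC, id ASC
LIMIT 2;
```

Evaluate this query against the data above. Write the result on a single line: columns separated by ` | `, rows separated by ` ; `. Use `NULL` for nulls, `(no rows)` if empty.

Sort by duration asc, tiebreak id asc: (92, id=7), (108, id=5), (160, id=9), (220, id=6), (263, id=8) …. Take first 2.

Alice | 92 ; Gita | 108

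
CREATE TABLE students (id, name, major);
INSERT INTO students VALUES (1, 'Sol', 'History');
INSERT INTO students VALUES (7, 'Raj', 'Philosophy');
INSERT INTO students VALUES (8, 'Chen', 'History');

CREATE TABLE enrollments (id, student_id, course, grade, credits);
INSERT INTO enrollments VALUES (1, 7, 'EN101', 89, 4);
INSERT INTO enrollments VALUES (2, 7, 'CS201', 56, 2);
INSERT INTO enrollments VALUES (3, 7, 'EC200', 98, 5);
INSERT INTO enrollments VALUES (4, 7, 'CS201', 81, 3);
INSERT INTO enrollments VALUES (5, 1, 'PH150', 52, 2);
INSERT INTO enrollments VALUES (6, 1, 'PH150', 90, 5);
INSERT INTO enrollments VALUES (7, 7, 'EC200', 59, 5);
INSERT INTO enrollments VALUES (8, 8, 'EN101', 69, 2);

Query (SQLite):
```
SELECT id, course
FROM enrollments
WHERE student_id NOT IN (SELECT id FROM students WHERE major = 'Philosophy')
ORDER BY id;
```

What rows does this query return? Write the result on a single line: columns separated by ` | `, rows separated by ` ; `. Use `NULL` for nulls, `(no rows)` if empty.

Inner query: students.id where major = 'Philosophy'.
Outer: keep enrollments rows whose student_id is not in that set.
Inner query → {7}

5 | PH150 ; 6 | PH150 ; 8 | EN101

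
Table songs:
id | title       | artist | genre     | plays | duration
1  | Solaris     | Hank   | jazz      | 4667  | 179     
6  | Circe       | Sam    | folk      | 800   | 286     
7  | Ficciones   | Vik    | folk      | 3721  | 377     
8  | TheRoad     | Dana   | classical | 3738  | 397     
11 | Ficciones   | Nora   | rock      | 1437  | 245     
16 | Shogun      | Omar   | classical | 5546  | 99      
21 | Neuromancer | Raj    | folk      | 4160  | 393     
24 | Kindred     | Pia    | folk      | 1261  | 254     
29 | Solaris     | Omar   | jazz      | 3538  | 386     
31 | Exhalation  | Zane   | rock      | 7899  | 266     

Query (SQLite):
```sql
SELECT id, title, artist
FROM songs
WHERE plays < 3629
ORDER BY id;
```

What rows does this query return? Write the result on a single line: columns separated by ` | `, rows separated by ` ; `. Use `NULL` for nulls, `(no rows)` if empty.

6 | Circe | Sam ; 11 | Ficciones | Nora ; 24 | Kindred | Pia ; 29 | Solaris | Omar

plays < 3629: ids {6, 11, 24, 29}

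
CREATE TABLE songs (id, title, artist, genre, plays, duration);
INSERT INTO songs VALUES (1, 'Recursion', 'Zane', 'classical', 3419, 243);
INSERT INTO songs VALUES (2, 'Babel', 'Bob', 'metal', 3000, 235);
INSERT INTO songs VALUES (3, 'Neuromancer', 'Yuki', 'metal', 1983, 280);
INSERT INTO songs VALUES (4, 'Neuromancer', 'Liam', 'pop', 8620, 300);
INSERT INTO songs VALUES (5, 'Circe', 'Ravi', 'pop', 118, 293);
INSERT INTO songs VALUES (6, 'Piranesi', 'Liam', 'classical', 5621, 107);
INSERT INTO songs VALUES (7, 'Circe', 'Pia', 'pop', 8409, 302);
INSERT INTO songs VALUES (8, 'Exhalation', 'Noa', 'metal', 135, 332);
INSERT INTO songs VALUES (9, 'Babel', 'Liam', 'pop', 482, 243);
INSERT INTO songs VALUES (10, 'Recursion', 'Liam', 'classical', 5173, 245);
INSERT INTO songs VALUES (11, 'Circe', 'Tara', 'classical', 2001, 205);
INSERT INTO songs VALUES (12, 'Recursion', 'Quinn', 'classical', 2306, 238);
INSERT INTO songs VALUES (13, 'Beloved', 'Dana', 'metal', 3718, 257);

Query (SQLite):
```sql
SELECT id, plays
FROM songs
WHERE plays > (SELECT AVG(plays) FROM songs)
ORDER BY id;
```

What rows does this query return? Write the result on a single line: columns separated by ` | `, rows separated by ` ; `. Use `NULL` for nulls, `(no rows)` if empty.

Scalar subquery: AVG(plays) over all songs rows = 3460.384615 (≈; comparison uses full precision).
Keep rows where plays > that value.

4 | 8620 ; 6 | 5621 ; 7 | 8409 ; 10 | 5173 ; 13 | 3718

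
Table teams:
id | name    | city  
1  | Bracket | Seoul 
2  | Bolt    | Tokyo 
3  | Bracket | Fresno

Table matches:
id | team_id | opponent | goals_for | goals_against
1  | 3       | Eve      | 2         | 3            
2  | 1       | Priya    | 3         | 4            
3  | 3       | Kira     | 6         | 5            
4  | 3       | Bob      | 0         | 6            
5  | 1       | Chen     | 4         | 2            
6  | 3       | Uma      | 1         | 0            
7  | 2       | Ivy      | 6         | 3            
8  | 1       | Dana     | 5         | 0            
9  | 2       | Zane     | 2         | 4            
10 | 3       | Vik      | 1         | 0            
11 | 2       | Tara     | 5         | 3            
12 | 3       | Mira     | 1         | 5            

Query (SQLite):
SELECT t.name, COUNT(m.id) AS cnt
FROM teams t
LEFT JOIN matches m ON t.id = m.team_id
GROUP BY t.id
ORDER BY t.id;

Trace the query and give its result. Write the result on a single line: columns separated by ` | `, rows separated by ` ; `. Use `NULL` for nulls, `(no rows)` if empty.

Bracket | 3 ; Bolt | 3 ; Bracket | 6

LEFT JOIN keeps every teams row; unmatched ones get NULL for matches columns.
Group by teams.id and compute COUNT(m.id). COUNT(col) of an all-NULL group is 0.
  1: ids {2, 5, 8} → COUNT(m.id)=3
  2: ids {7, 9, 11} → COUNT(m.id)=3
  3: ids {1, 3, 4, 6, 10, 12} → COUNT(m.id)=6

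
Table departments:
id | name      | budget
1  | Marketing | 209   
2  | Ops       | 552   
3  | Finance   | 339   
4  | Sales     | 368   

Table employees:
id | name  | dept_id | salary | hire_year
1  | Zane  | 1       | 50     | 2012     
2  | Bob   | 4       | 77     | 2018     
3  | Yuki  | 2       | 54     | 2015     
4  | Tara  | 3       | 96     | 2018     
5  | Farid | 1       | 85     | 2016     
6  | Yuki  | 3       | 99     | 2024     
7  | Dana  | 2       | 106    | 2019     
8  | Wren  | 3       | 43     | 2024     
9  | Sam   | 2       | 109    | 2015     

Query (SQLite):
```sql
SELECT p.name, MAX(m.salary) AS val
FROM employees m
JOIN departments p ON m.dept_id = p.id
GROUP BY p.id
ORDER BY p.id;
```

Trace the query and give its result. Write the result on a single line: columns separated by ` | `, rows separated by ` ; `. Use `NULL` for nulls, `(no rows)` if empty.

Join each employees row to its departments via dept_id.
Group joined rows by departments.id; compute MAX(m.salary) per group.
  1: ids {1, 5} → MAX(m.salary)=85
  2: ids {3, 7, 9} → MAX(m.salary)=109
  3: ids {4, 6, 8} → MAX(m.salary)=99
  4: ids {2} → MAX(m.salary)=77

Marketing | 85 ; Ops | 109 ; Finance | 99 ; Sales | 77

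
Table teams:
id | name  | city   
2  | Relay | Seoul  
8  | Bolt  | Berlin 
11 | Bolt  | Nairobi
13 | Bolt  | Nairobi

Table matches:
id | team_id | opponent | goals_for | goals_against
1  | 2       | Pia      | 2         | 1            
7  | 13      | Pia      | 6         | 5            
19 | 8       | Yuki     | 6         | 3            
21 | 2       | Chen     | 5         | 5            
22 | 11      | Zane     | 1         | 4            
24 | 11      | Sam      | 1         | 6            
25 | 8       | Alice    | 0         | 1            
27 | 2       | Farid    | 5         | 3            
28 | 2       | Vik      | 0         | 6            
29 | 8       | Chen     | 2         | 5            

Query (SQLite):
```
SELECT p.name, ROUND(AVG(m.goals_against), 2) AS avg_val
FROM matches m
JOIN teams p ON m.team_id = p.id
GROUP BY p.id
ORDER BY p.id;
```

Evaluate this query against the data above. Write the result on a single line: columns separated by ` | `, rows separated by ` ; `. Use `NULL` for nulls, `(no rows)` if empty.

Join each matches row to its teams via team_id.
Group joined rows by teams.id; compute ROUND(AVG(m.goals_against), 2) per group.
  2: ids {1, 21, 27, 28} → ROUND(AVG(m.goals_against), 2)=3.75
  8: ids {19, 25, 29} → ROUND(AVG(m.goals_against), 2)=3
  11: ids {22, 24} → ROUND(AVG(m.goals_against), 2)=5
  13: ids {7} → ROUND(AVG(m.goals_against), 2)=5

Relay | 3.75 ; Bolt | 3 ; Bolt | 5 ; Bolt | 5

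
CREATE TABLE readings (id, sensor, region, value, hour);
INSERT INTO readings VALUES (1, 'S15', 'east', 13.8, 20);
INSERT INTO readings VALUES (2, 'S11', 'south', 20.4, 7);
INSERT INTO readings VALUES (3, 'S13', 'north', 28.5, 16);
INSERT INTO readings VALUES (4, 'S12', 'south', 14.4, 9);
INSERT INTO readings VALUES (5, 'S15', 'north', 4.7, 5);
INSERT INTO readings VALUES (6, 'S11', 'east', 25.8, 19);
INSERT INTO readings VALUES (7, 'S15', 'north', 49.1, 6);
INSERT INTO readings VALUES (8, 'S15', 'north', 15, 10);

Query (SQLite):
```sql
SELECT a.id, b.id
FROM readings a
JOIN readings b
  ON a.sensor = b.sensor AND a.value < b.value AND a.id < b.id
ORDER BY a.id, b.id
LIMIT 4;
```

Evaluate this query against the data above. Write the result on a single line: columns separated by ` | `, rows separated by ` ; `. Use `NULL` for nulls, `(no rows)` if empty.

1 | 7 ; 1 | 8 ; 2 | 6 ; 5 | 7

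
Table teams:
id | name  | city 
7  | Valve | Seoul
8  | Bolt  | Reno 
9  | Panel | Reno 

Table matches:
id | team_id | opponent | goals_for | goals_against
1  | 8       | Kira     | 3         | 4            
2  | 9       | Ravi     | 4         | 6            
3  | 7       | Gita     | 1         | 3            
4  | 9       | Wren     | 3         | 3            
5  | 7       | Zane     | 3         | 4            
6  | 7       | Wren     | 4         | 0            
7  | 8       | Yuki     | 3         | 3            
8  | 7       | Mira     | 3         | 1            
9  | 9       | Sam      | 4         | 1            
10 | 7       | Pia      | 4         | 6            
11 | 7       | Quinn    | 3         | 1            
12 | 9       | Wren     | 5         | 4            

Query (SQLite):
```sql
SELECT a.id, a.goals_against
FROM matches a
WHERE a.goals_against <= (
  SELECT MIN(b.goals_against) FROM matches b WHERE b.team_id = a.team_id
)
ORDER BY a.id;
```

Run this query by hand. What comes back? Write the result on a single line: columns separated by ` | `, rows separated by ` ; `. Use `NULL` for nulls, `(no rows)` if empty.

6 | 0 ; 7 | 3 ; 9 | 1

For each matches row a, compute MIN(goals_against) over rows sharing a.team_id.
Keep row a if a.goals_against <= that per-group MIN.
  team_id=7: MIN(goals_against) = 0
  team_id=8: MIN(goals_against) = 3
  team_id=9: MIN(goals_against) = 1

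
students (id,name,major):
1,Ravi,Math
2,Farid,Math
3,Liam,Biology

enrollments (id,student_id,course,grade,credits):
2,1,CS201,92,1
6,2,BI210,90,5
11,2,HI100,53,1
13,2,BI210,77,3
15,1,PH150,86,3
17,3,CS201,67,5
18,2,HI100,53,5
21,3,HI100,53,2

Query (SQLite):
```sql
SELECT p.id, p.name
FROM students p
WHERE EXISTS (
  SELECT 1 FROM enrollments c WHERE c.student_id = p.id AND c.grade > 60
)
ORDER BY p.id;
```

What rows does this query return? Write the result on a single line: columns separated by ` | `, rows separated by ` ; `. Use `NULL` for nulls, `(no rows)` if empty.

For each students row, check whether any enrollments with matching student_id has grade > 60.
Keep rows where that is true.

1 | Ravi ; 2 | Farid ; 3 | Liam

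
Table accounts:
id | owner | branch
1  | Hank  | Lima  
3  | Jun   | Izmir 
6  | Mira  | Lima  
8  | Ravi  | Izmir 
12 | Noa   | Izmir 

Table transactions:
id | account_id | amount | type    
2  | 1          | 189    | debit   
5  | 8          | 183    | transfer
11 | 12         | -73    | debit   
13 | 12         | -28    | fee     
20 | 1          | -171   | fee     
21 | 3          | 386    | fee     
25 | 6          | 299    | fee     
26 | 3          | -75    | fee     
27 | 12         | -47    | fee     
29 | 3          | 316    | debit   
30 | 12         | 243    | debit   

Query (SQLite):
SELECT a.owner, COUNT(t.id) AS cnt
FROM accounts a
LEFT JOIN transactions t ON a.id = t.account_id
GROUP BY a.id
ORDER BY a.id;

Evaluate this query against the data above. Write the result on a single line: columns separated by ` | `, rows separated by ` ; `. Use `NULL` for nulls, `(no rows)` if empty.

LEFT JOIN keeps every accounts row; unmatched ones get NULL for transactions columns.
Group by accounts.id and compute COUNT(t.id). COUNT(col) of an all-NULL group is 0.
  1: ids {2, 20} → COUNT(t.id)=2
  3: ids {21, 26, 29} → COUNT(t.id)=3
  6: ids {25} → COUNT(t.id)=1
  8: ids {5} → COUNT(t.id)=1
  12: ids {11, 13, 27, 30} → COUNT(t.id)=4

Hank | 2 ; Jun | 3 ; Mira | 1 ; Ravi | 1 ; Noa | 4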